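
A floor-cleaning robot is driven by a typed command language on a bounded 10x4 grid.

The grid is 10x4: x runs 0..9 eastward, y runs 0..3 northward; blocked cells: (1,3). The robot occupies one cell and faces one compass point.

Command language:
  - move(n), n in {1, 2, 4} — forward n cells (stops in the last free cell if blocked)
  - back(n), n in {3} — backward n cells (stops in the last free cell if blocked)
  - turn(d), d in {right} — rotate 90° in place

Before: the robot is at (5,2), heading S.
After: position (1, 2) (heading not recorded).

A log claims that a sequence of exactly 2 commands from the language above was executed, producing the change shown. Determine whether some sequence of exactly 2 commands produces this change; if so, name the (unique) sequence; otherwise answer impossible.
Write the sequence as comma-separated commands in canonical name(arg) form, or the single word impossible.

turn(right), move(4)

key: running move(4) before turn(right) would end elsewhere — order is forced
t0: at (5,2), heading S
1. turn(right) → at (5,2), heading W
2. move(4) → at (1,2), heading W
no other 2-command option fits: unique.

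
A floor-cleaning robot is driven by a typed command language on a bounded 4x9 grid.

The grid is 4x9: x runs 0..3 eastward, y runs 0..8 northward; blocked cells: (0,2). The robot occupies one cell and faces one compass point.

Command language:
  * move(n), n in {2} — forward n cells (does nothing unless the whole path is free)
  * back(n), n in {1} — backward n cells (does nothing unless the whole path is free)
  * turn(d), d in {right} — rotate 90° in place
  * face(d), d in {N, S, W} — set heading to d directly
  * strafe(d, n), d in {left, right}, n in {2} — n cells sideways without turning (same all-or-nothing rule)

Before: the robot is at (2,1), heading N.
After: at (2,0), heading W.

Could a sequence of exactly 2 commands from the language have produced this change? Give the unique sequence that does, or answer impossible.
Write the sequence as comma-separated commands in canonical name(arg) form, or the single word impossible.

back(1), face(W)

key: order matters: swapping back(1) and face(W) lands elsewhere
initial: at (2,1), heading N
1. back(1) → at (2,0), heading N
2. face(W) → at (2,0), heading W
no other 2-command option fits: unique.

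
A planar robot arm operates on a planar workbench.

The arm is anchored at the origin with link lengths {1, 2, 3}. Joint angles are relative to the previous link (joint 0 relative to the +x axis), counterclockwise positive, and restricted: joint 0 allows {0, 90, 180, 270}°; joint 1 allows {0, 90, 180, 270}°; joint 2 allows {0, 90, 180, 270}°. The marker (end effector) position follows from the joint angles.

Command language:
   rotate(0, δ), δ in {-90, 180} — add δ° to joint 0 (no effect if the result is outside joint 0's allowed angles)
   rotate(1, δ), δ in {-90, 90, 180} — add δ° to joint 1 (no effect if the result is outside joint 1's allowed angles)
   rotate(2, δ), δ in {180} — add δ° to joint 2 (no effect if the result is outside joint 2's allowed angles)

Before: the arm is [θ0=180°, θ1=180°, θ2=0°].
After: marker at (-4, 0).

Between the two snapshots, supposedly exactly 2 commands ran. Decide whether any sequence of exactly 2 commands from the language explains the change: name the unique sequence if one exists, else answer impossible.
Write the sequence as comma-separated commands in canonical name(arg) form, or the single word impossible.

rotate(0, -90), rotate(0, -90)

initial: [θ0=180°, θ1=180°, θ2=0°]
[1] after rotate(0, -90): [θ0=90°, θ1=180°, θ2=0°]
[2] after rotate(0, -90): [θ0=0°, θ1=180°, θ2=0°]
no other 2-command option fits: unique.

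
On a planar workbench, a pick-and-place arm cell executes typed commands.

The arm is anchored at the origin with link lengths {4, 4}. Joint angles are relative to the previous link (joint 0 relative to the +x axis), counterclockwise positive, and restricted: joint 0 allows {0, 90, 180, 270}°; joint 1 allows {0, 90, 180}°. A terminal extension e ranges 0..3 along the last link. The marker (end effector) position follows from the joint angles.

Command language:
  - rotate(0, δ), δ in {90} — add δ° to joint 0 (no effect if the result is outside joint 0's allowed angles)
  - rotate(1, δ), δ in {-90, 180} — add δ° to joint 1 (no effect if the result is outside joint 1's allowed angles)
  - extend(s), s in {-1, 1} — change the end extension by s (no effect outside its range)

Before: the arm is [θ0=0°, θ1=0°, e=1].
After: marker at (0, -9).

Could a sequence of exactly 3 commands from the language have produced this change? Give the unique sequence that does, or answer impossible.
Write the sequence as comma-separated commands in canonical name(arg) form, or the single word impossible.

begin: [θ0=0°, θ1=0°, e=1]
step 1 (rotate(0, 90)): [θ0=90°, θ1=0°, e=1]
step 2 (rotate(0, 90)): [θ0=180°, θ1=0°, e=1]
step 3 (rotate(0, 90)): [θ0=270°, θ1=0°, e=1]
no other 3-command option fits: unique.

rotate(0, 90), rotate(0, 90), rotate(0, 90)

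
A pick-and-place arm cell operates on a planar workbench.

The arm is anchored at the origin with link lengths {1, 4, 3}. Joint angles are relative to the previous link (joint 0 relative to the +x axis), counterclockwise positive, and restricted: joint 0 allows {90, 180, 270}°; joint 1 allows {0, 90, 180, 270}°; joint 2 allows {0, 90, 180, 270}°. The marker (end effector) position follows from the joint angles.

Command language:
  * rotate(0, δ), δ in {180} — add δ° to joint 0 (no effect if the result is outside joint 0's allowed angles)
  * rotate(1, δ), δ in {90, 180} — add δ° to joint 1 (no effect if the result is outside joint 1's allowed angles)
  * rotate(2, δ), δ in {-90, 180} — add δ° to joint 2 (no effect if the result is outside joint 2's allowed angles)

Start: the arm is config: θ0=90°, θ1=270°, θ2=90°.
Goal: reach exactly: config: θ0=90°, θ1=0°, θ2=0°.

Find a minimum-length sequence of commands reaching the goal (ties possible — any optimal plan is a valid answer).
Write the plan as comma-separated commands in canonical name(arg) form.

rotate(1, 90), rotate(2, -90)

from: config: θ0=90°, θ1=270°, θ2=90°
1. rotate(1, 90) → config: θ0=90°, θ1=0°, θ2=90°
2. rotate(2, -90) → config: θ0=90°, θ1=0°, θ2=0°
shorter routes all fall short; 2 is best.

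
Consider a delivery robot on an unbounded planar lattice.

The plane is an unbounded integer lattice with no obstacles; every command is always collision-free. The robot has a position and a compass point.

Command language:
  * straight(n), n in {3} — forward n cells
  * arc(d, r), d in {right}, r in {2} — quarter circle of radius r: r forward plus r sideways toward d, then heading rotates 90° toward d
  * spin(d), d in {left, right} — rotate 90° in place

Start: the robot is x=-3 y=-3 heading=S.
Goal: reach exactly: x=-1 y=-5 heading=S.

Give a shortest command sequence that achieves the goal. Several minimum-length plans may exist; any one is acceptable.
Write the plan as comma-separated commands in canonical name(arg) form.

spin(left), arc(right, 2)

start: x=-3 y=-3 heading=S
[1] after spin(left): x=-3 y=-3 heading=E
[2] after arc(right, 2): x=-1 y=-5 heading=S
minimal: 2 command(s), checked below 2.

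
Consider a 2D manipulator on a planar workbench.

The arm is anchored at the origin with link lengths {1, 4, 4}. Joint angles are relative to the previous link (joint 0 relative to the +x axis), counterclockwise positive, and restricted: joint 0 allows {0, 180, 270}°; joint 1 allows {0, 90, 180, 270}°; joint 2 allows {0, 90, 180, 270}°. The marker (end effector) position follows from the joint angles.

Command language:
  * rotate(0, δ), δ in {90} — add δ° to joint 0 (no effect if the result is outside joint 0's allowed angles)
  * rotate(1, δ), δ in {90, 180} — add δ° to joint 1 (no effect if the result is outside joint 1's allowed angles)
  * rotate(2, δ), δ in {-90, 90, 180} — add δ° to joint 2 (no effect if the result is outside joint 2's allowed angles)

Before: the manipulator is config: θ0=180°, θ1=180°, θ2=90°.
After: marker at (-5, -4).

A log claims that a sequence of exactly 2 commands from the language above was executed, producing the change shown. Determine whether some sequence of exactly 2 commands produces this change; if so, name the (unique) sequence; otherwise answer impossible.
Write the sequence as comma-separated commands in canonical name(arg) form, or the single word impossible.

rotate(1, 90), rotate(1, 90)

start: config: θ0=180°, θ1=180°, θ2=90°
[1] after rotate(1, 90): config: θ0=180°, θ1=270°, θ2=90°
[2] after rotate(1, 90): config: θ0=180°, θ1=0°, θ2=90°
no rival 2-sequence matches.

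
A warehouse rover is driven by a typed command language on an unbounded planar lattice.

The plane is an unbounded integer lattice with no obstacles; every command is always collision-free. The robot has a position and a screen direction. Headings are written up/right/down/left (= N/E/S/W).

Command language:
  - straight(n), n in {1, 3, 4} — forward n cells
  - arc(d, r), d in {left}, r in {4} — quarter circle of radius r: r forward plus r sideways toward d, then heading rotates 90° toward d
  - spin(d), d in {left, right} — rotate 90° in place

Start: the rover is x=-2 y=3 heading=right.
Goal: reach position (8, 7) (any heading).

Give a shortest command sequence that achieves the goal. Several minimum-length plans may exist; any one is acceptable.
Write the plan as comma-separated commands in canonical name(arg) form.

from: x=-2 y=3 heading=right
[1] after straight(3): x=1 y=3 heading=right
[2] after straight(3): x=4 y=3 heading=right
[3] after arc(left, 4): x=8 y=7 heading=up
no 2-step plan works, so 3 is optimal.

straight(3), straight(3), arc(left, 4)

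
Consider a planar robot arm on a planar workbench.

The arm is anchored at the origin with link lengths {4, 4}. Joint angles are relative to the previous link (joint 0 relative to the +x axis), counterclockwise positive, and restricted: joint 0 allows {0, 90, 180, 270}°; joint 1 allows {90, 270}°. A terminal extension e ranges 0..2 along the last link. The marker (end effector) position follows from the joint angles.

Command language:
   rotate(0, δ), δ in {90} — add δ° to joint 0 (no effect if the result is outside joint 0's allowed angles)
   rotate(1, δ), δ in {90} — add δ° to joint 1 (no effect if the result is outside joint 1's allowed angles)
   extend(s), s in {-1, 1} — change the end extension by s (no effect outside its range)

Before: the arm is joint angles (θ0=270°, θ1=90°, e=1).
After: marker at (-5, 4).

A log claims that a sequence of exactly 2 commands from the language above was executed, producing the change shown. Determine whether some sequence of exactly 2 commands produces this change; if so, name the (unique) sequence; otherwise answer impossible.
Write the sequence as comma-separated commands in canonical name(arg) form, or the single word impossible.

t0: joint angles (θ0=270°, θ1=90°, e=1)
1. rotate(0, 90) → joint angles (θ0=0°, θ1=90°, e=1)
2. rotate(0, 90) → joint angles (θ0=90°, θ1=90°, e=1)
no rival 2-sequence matches.

rotate(0, 90), rotate(0, 90)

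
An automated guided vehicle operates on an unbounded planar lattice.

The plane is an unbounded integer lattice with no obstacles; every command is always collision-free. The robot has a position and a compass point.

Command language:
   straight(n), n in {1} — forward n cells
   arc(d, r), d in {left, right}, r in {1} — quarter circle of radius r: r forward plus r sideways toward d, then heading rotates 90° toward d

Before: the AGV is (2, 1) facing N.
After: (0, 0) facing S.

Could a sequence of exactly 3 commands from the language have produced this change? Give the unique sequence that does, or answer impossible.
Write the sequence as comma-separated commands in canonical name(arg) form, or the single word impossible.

key: cell and facing (now S) both changed — the 3 commands mix motion and turning
begin: (2, 1) facing N
step 1 (arc(left, 1)): (1, 2) facing W
step 2 (arc(left, 1)): (0, 1) facing S
step 3 (straight(1)): (0, 0) facing S
no other 3-command option fits: unique.

arc(left, 1), arc(left, 1), straight(1)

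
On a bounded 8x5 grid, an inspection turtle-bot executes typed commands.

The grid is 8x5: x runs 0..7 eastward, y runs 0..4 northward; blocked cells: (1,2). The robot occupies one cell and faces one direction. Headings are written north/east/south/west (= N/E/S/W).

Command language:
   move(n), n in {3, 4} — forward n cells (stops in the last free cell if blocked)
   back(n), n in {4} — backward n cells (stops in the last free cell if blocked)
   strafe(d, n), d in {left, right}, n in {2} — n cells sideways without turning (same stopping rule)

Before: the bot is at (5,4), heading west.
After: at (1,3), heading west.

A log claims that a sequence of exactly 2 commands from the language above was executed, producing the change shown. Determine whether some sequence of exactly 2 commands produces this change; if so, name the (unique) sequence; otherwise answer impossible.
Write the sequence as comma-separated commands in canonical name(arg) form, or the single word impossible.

move(4), strafe(left, 2)

key: still facing W at the end — nothing in the sequence rotates
initial: at (5,4), heading west
[1] after move(4): at (1,4), heading west
[2] after strafe(left, 2): at (1,3), heading west
uniquely the one of 25 2-step routes that fits.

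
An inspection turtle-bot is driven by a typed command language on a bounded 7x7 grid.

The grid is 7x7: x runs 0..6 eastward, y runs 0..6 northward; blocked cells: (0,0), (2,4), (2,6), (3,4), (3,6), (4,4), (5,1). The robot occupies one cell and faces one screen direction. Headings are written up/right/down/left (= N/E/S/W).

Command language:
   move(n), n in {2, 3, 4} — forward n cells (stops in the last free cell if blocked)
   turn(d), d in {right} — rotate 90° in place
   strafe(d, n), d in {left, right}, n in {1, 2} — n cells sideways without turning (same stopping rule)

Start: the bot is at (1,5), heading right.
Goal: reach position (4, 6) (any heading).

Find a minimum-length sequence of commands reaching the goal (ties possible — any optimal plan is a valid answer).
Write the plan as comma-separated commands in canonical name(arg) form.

from: at (1,5), heading right
t=1 move(3) ⇒ at (4,5), heading right
t=2 strafe(left, 2) ⇒ at (4,6), heading right
minimal: 2 command(s), checked below 2.

move(3), strafe(left, 2)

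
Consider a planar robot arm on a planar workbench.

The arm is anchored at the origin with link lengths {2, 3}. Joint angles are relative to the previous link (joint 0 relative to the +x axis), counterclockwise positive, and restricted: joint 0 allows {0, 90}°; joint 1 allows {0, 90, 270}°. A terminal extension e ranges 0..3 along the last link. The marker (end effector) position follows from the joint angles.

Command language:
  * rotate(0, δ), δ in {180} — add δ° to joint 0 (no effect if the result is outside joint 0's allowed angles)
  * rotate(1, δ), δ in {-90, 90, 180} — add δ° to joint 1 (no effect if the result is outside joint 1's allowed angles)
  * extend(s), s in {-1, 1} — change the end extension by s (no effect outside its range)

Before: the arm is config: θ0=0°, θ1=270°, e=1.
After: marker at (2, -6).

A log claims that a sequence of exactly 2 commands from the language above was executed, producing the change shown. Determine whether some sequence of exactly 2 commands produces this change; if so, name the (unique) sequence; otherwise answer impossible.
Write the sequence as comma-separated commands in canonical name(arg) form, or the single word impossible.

extend(1), extend(1)

initial: config: θ0=0°, θ1=270°, e=1
[1] after extend(1): config: θ0=0°, θ1=270°, e=2
[2] after extend(1): config: θ0=0°, θ1=270°, e=3
no other 2-command option fits: unique.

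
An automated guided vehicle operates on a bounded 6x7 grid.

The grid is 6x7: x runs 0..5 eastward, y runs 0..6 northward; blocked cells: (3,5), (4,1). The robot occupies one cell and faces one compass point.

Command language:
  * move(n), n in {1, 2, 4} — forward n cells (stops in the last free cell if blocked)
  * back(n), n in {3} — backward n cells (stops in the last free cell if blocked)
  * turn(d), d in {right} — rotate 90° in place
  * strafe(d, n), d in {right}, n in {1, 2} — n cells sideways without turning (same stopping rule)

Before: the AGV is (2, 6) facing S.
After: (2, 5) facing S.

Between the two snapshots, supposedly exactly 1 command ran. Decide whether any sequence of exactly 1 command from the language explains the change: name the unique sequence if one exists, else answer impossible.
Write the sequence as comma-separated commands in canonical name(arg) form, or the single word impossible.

key: still facing S — the one step turns nothing
start: (2, 6) facing S
1. move(1) → (2, 5) facing S
all 7 alternatives checked — unique.

move(1)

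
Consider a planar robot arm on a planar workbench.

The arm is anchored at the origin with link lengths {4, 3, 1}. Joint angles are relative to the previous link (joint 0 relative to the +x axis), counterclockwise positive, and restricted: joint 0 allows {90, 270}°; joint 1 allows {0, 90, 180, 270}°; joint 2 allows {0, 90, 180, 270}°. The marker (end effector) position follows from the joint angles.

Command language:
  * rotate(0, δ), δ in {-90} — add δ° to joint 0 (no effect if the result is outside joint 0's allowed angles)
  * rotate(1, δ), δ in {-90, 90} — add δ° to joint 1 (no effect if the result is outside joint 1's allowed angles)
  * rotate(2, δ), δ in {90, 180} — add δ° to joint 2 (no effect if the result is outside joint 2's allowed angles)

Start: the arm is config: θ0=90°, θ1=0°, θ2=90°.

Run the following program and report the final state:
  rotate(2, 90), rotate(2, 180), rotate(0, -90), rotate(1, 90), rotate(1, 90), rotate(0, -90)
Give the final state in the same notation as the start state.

config: θ0=90°, θ1=180°, θ2=0°

from: config: θ0=90°, θ1=0°, θ2=90°
t=1 rotate(2, 90) ⇒ config: θ0=90°, θ1=0°, θ2=180°
t=2 rotate(2, 180) ⇒ config: θ0=90°, θ1=0°, θ2=0°
t=3 rotate(0, -90) ⇒ config: θ0=90°, θ1=0°, θ2=0°
t=4 rotate(1, 90) ⇒ config: θ0=90°, θ1=90°, θ2=0°
t=5 rotate(1, 90) ⇒ config: θ0=90°, θ1=180°, θ2=0°
t=6 rotate(0, -90) ⇒ config: θ0=90°, θ1=180°, θ2=0°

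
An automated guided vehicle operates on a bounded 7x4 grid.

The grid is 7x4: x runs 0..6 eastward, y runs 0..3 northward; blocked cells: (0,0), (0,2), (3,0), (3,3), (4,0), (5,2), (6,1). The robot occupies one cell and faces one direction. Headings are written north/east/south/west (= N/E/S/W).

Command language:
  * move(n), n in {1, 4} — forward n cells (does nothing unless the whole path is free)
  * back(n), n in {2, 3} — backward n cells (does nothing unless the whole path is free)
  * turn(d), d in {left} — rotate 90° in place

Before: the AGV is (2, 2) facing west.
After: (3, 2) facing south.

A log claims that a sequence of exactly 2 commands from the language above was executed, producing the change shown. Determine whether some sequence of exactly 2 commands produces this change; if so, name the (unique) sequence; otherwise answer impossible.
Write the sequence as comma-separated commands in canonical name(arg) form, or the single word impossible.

impossible

every 2-command combo misses the target.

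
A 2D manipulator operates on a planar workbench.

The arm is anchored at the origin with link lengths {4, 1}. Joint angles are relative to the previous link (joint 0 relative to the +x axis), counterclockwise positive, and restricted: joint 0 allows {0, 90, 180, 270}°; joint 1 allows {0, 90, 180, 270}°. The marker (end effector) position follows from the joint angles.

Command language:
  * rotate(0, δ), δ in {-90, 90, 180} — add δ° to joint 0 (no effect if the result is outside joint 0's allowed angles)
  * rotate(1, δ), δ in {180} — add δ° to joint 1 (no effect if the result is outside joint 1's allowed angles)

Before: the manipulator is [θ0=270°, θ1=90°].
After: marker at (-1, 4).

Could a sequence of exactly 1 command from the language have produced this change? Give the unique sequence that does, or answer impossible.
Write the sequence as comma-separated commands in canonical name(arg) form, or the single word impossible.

rotate(0, 180)

from: [θ0=270°, θ1=90°]
1. rotate(0, 180) → [θ0=90°, θ1=90°]
no rival 1-sequence matches.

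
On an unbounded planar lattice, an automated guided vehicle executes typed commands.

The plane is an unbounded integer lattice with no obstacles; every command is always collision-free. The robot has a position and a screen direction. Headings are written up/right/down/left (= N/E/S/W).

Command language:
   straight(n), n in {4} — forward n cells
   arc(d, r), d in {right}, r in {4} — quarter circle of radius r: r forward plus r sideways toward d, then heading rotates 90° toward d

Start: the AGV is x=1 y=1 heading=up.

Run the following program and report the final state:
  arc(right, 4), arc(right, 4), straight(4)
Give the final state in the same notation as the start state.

begin: x=1 y=1 heading=up
[1] after arc(right, 4): x=5 y=5 heading=right
[2] after arc(right, 4): x=9 y=1 heading=down
[3] after straight(4): x=9 y=-3 heading=down

x=9 y=-3 heading=down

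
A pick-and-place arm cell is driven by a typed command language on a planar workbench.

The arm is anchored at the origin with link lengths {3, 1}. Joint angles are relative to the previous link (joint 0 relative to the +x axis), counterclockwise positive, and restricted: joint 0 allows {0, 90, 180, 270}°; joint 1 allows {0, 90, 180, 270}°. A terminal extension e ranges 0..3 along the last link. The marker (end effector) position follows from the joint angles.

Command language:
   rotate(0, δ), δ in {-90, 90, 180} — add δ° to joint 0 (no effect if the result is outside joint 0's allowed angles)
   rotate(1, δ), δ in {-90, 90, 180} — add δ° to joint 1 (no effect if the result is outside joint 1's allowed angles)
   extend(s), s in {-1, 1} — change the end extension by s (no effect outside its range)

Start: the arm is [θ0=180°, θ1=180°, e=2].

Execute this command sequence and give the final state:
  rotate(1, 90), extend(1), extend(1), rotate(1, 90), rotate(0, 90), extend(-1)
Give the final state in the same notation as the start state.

[θ0=270°, θ1=0°, e=2]

initial: [θ0=180°, θ1=180°, e=2]
t=1 rotate(1, 90) ⇒ [θ0=180°, θ1=270°, e=2]
t=2 extend(1) ⇒ [θ0=180°, θ1=270°, e=3]
t=3 extend(1) ⇒ [θ0=180°, θ1=270°, e=3]
t=4 rotate(1, 90) ⇒ [θ0=180°, θ1=0°, e=3]
t=5 rotate(0, 90) ⇒ [θ0=270°, θ1=0°, e=3]
t=6 extend(-1) ⇒ [θ0=270°, θ1=0°, e=2]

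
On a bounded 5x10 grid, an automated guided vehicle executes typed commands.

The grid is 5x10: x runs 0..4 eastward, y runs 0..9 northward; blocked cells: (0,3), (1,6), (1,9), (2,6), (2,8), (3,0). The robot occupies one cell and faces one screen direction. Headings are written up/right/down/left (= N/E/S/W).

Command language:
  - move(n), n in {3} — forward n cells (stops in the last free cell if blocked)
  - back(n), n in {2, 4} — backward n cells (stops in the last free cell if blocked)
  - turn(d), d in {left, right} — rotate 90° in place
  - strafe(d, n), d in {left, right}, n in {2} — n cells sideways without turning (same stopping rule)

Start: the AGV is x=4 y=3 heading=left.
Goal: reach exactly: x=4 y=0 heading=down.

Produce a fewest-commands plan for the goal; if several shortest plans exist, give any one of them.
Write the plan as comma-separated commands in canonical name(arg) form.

t0: x=4 y=3 heading=left
1. turn(left) → x=4 y=3 heading=down
2. move(3) → x=4 y=0 heading=down
nothing shorter than 2 reaches the goal.

turn(left), move(3)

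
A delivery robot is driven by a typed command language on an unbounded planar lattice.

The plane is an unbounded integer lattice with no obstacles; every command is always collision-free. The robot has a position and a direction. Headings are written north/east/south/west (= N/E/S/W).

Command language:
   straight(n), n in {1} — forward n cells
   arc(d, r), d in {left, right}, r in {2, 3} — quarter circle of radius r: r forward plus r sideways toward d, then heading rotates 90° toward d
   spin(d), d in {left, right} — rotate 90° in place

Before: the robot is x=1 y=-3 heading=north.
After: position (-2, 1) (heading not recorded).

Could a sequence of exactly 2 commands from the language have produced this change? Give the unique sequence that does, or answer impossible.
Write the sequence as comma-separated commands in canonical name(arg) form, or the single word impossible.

straight(1), arc(left, 3)

key: order matters: swapping straight(1) and arc(left, 3) lands elsewhere
start: x=1 y=-3 heading=north
t=1 straight(1) ⇒ x=1 y=-2 heading=north
t=2 arc(left, 3) ⇒ x=-2 y=1 heading=west
all 49 alternatives checked — unique.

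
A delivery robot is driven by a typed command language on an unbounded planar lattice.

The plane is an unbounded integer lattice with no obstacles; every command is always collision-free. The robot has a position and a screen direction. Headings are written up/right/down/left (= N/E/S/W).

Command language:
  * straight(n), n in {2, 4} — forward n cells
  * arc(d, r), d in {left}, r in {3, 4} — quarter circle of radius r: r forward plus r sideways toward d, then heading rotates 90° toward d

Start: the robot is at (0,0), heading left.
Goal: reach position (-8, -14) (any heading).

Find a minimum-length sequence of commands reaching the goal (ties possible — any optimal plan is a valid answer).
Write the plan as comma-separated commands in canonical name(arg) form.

from: at (0,0), heading left
1. straight(4) → at (-4,0), heading left
2. arc(left, 4) → at (-8,-4), heading down
3. straight(4) → at (-8,-8), heading down
4. straight(4) → at (-8,-12), heading down
5. straight(2) → at (-8,-14), heading down
minimal: 5 command(s), checked below 5.

straight(4), arc(left, 4), straight(4), straight(4), straight(2)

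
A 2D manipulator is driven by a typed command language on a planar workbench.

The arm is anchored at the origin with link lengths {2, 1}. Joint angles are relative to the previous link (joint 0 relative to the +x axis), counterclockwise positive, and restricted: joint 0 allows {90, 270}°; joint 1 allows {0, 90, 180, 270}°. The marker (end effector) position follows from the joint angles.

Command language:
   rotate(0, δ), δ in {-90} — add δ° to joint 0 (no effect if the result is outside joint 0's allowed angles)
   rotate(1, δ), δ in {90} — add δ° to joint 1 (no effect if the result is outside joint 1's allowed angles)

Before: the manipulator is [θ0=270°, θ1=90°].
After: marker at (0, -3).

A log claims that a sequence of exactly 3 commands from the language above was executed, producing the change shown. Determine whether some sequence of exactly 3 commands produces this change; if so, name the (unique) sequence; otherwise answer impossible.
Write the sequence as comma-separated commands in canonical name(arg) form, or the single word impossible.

initial: [θ0=270°, θ1=90°]
step 1 (rotate(1, 90)): [θ0=270°, θ1=180°]
step 2 (rotate(1, 90)): [θ0=270°, θ1=270°]
step 3 (rotate(1, 90)): [θ0=270°, θ1=0°]
all 8 alternatives checked — unique.

rotate(1, 90), rotate(1, 90), rotate(1, 90)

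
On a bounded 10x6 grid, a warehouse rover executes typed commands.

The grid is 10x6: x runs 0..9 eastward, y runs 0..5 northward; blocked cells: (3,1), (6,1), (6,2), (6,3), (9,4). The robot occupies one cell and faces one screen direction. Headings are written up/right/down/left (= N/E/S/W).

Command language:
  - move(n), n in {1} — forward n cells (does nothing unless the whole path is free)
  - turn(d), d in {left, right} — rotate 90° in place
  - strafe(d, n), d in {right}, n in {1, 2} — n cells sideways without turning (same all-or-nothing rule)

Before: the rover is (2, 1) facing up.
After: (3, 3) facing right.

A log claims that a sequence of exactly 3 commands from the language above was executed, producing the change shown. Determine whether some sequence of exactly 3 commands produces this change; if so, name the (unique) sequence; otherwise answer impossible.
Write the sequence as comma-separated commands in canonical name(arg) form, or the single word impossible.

every 3-command combo misses the target.

impossible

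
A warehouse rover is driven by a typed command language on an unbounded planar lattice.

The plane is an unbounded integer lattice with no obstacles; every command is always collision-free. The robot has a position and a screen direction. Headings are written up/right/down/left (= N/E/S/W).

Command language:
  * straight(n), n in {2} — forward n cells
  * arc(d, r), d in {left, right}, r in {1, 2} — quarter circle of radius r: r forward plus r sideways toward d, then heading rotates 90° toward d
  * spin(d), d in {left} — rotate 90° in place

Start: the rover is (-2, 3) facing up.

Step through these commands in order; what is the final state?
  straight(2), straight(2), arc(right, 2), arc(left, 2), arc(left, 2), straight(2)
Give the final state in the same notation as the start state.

from: (-2, 3) facing up
t=1 straight(2) ⇒ (-2, 5) facing up
t=2 straight(2) ⇒ (-2, 7) facing up
t=3 arc(right, 2) ⇒ (0, 9) facing right
t=4 arc(left, 2) ⇒ (2, 11) facing up
t=5 arc(left, 2) ⇒ (0, 13) facing left
t=6 straight(2) ⇒ (-2, 13) facing left

(-2, 13) facing left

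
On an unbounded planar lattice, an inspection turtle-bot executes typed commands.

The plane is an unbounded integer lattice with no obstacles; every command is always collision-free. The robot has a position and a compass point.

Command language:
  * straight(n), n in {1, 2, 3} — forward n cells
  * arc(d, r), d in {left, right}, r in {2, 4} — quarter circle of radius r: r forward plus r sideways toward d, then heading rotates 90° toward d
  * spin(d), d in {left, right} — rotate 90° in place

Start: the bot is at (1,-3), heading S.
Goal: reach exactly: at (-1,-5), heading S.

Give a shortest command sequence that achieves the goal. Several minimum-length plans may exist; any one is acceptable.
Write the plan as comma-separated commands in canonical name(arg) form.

begin: at (1,-3), heading S
1. arc(right, 2) → at (-1,-5), heading W
2. spin(left) → at (-1,-5), heading S
shorter routes all fall short; 2 is best.

arc(right, 2), spin(left)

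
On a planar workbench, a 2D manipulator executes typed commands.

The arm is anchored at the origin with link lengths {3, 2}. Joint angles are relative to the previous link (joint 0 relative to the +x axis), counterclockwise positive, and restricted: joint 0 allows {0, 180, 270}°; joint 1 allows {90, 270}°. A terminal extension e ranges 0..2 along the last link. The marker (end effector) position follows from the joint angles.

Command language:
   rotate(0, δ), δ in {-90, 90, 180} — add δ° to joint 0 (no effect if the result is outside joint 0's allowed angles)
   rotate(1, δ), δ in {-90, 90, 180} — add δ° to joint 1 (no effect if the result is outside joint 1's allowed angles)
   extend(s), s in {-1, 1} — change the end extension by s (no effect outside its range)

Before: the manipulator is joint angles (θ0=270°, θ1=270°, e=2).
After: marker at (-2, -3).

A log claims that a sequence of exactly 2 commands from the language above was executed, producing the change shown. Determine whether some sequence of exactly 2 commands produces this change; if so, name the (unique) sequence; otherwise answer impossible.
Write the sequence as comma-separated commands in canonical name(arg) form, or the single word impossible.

extend(-1), extend(-1)

t0: joint angles (θ0=270°, θ1=270°, e=2)
1. extend(-1) → joint angles (θ0=270°, θ1=270°, e=1)
2. extend(-1) → joint angles (θ0=270°, θ1=270°, e=0)
no rival 2-sequence matches.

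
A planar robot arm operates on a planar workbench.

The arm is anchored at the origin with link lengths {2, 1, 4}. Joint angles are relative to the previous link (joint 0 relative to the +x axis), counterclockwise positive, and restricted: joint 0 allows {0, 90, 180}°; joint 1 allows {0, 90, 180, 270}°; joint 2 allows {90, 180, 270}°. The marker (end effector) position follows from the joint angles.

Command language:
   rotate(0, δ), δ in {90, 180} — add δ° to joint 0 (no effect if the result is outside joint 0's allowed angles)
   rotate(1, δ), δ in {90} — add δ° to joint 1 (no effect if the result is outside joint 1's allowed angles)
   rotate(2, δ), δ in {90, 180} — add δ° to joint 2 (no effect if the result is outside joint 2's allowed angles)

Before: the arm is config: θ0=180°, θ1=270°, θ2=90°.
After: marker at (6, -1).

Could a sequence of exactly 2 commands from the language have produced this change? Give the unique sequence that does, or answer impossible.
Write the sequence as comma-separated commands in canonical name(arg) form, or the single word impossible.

key: running rotate(0, 180) before rotate(0, 90) would end elsewhere — order is forced
begin: config: θ0=180°, θ1=270°, θ2=90°
1. rotate(0, 90) → config: θ0=180°, θ1=270°, θ2=90°
2. rotate(0, 180) → config: θ0=0°, θ1=270°, θ2=90°
no rival 2-sequence matches.

rotate(0, 90), rotate(0, 180)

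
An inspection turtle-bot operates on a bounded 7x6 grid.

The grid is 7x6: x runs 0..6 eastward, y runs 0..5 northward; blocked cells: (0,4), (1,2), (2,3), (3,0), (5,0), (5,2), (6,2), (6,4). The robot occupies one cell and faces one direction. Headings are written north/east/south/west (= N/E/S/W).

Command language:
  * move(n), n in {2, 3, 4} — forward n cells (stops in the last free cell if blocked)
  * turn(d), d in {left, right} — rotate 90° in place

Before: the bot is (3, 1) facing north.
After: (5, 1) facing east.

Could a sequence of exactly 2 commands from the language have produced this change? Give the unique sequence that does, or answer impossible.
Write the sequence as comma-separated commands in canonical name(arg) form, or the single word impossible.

key: running move(2) before turn(right) would end elsewhere — order is forced
from: (3, 1) facing north
step 1 (turn(right)): (3, 1) facing east
step 2 (move(2)): (5, 1) facing east
no rival 2-sequence matches.

turn(right), move(2)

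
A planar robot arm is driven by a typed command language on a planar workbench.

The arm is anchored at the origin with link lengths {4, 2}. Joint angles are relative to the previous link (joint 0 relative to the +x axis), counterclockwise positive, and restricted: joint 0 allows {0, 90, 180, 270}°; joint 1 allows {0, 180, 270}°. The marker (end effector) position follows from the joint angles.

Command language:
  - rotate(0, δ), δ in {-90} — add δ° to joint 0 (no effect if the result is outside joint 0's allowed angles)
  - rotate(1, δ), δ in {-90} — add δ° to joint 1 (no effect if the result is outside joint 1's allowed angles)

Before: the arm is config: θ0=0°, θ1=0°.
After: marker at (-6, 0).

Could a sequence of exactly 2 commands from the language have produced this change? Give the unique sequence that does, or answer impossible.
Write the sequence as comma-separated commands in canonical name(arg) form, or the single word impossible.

rotate(0, -90), rotate(0, -90)

from: config: θ0=0°, θ1=0°
step 1 (rotate(0, -90)): config: θ0=270°, θ1=0°
step 2 (rotate(0, -90)): config: θ0=180°, θ1=0°
no other 2-command option fits: unique.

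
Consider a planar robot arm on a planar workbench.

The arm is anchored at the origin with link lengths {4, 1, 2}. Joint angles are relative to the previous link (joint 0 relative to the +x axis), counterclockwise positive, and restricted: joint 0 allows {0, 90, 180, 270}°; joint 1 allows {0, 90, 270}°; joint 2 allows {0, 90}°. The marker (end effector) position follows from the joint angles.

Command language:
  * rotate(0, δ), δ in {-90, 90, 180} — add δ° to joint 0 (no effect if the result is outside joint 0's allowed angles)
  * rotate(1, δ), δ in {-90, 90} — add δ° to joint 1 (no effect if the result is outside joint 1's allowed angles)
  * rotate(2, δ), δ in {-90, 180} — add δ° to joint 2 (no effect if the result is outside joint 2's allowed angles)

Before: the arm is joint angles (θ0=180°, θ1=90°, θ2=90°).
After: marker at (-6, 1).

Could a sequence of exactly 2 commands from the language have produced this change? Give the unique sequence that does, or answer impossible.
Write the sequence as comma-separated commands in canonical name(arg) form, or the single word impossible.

rotate(1, -90), rotate(1, -90)

begin: joint angles (θ0=180°, θ1=90°, θ2=90°)
t=1 rotate(1, -90) ⇒ joint angles (θ0=180°, θ1=0°, θ2=90°)
t=2 rotate(1, -90) ⇒ joint angles (θ0=180°, θ1=270°, θ2=90°)
uniquely the one of 49 2-step routes that fits.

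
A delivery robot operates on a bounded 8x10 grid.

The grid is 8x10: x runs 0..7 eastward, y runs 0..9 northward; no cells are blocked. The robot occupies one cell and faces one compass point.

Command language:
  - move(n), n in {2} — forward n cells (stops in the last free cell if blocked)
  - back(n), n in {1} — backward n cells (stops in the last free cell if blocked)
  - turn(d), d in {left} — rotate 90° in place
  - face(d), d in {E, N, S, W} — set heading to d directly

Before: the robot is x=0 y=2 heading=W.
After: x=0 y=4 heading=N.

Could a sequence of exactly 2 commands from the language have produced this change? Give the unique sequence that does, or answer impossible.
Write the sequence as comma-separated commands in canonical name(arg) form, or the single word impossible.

face(N), move(2)

key: position moved to (0,4) AND the heading swung to N — translation plus rotation needed
start: x=0 y=2 heading=W
step 1 (face(N)): x=0 y=2 heading=N
step 2 (move(2)): x=0 y=4 heading=N
uniquely the one of 49 2-step routes that fits.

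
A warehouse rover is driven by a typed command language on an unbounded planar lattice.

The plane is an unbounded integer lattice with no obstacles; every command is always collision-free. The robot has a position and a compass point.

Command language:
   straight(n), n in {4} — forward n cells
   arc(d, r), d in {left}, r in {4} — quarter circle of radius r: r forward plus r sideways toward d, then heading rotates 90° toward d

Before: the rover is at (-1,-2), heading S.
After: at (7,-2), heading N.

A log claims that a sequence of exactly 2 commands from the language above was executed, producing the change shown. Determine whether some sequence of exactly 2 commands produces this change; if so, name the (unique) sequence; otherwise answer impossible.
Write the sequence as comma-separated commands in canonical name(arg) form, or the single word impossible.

key: cell and facing (now N) both changed — the 2 commands mix motion and turning
t0: at (-1,-2), heading S
t=1 arc(left, 4) ⇒ at (3,-6), heading E
t=2 arc(left, 4) ⇒ at (7,-2), heading N
uniquely the one of 4 2-step routes that fits.

arc(left, 4), arc(left, 4)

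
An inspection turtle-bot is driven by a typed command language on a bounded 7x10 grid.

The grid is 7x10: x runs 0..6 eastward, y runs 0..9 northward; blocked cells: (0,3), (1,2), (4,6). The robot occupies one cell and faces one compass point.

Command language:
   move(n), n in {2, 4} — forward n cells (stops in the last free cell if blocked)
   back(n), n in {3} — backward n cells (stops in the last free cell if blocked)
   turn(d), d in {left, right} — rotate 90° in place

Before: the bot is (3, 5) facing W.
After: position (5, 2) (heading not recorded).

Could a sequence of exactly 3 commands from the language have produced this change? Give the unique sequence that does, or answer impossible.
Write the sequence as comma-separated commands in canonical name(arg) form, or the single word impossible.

impossible

checked all 3-command options: none fits.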